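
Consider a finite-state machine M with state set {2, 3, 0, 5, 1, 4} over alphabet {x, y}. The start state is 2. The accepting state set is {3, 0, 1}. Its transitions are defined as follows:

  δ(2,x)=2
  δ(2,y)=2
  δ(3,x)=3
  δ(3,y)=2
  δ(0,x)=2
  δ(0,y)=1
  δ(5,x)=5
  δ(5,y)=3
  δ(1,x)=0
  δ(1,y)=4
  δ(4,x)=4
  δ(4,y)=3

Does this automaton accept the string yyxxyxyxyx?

start at 2
read 'y': 2 → 2
read 'y': 2 → 2
read 'x': 2 → 2
read 'x': 2 → 2
read 'y': 2 → 2
read 'x': 2 → 2
read 'y': 2 → 2
read 'x': 2 → 2
read 'y': 2 → 2
read 'x': 2 → 2
End state 2 is not accepting.

No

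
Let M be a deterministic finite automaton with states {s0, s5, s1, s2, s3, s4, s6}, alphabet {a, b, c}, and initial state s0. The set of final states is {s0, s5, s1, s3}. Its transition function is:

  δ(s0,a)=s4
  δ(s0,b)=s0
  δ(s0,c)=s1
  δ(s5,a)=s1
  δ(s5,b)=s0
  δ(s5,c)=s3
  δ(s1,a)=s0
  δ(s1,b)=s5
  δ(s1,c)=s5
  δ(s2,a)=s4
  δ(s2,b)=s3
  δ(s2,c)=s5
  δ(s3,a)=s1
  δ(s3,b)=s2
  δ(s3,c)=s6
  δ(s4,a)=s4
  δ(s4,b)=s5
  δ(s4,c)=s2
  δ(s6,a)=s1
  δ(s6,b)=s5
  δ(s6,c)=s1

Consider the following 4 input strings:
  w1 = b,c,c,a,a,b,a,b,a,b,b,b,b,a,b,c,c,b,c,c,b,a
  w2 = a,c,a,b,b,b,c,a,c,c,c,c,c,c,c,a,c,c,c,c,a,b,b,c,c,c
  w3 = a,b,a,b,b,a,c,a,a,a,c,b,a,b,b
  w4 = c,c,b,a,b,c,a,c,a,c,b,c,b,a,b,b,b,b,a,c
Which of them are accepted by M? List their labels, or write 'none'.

w1: s0 → s0 → s1 → s5 → s1 → s0 → s0 → s4 → s5 → s1 → s5 → s0 → s0 → s0 → s4 → s5 → s3 → s6 → s5 → s3 → s6 → s5 → s1  → end s1, accepted
w2: s0 → s4 → s2 → s4 → s5 → s0 → s0 → s1 → s0 → s1 → s5 → s3 → s6 → s1 → s5 → s3 → s1 → s5 → s3 → s6 → s1 → s0 → s0 → s0 → s1 → s5 → s3  → end s3, accepted
w3: s0 → s4 → s5 → s1 → s5 → s0 → s4 → s2 → s4 → s4 → s4 → s2 → s3 → s1 → s5 → s0  → end s0, accepted
w4: s0 → s1 → s5 → s0 → s4 → s5 → s3 → s1 → s5 → s1 → s5 → s0 → s1 → s5 → s1 → s5 → s0 → s0 → s0 → s4 → s2  → end s2, rejected

w1, w2, w3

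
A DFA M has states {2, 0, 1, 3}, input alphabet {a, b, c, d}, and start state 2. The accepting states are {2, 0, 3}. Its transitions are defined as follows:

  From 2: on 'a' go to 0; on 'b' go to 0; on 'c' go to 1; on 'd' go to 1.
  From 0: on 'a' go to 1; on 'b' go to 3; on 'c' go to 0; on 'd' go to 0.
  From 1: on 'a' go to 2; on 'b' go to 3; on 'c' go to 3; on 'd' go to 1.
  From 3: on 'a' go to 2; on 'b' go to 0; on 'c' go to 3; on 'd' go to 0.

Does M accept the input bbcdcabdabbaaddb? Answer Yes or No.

Trace: 2 -b-> 0 -b-> 3 -c-> 3 -d-> 0 -c-> 0 -a-> 1 -b-> 3 -d-> 0 -a-> 1 -b-> 3 -b-> 0 -a-> 1 -a-> 2 -d-> 1 -d-> 1 -b-> 3
End state 3 is accepting.

Yes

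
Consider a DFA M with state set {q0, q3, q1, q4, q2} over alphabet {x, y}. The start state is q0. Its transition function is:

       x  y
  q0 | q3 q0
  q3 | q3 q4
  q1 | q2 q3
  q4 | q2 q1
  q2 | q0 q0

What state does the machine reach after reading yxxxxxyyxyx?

Trace: q0 -y-> q0 -x-> q3 -x-> q3 -x-> q3 -x-> q3 -x-> q3 -y-> q4 -y-> q1 -x-> q2 -y-> q0 -x-> q3

q3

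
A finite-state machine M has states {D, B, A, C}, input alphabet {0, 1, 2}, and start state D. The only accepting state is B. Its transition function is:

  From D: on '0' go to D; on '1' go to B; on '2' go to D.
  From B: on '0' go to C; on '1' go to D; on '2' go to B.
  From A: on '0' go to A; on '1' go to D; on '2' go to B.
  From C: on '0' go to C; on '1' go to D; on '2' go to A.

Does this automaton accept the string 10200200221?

No

start at D
read '1': D → B
read '0': B → C
read '2': C → A
read '0': A → A
read '0': A → A
read '2': A → B
read '0': B → C
read '0': C → C
read '2': C → A
read '2': A → B
read '1': B → D
End state D is not accepting.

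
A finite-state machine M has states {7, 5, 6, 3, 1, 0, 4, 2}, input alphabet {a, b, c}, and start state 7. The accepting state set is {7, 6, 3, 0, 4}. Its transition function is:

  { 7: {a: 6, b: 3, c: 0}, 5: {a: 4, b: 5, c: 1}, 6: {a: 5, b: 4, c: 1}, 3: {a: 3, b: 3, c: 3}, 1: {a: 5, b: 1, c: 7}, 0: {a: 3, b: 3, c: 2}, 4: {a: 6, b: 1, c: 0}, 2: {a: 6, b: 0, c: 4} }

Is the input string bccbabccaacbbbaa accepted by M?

Yes

start at 7
read 'b': 7 → 3
read 'c': 3 → 3
read 'c': 3 → 3
read 'b': 3 → 3
read 'a': 3 → 3
read 'b': 3 → 3
read 'c': 3 → 3
read 'c': 3 → 3
read 'a': 3 → 3
read 'a': 3 → 3
read 'c': 3 → 3
read 'b': 3 → 3
read 'b': 3 → 3
read 'b': 3 → 3
read 'a': 3 → 3
read 'a': 3 → 3
End state 3 is accepting.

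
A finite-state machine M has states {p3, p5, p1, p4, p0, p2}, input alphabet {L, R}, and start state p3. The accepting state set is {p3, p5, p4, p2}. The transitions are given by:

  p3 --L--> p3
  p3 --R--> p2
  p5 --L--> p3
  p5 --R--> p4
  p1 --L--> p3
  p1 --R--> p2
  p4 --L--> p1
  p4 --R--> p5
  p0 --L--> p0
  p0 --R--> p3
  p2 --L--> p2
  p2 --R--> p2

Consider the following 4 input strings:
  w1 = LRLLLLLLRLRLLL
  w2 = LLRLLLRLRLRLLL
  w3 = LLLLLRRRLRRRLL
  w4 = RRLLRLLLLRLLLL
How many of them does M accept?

w1:
  start at p3
  read 'L': p3 → p3
  read 'R': p3 → p2
  read 'L': p2 → p2
  read 'L': p2 → p2
  read 'L': p2 → p2
  read 'L': p2 → p2
  read 'L': p2 → p2
  read 'L': p2 → p2
  read 'R': p2 → p2
  read 'L': p2 → p2
  read 'R': p2 → p2
  read 'L': p2 → p2
  read 'L': p2 → p2
  read 'L': p2 → p2
  end p2, accepted
w2:
  start at p3
  read 'L': p3 → p3
  read 'L': p3 → p3
  read 'R': p3 → p2
  read 'L': p2 → p2
  read 'L': p2 → p2
  read 'L': p2 → p2
  read 'R': p2 → p2
  read 'L': p2 → p2
  read 'R': p2 → p2
  read 'L': p2 → p2
  read 'R': p2 → p2
  read 'L': p2 → p2
  read 'L': p2 → p2
  read 'L': p2 → p2
  end p2, accepted
w3:
  start at p3
  read 'L': p3 → p3
  read 'L': p3 → p3
  read 'L': p3 → p3
  read 'L': p3 → p3
  read 'L': p3 → p3
  read 'R': p3 → p2
  read 'R': p2 → p2
  read 'R': p2 → p2
  read 'L': p2 → p2
  read 'R': p2 → p2
  read 'R': p2 → p2
  read 'R': p2 → p2
  read 'L': p2 → p2
  read 'L': p2 → p2
  end p2, accepted
w4:
  start at p3
  read 'R': p3 → p2
  read 'R': p2 → p2
  read 'L': p2 → p2
  read 'L': p2 → p2
  read 'R': p2 → p2
  read 'L': p2 → p2
  read 'L': p2 → p2
  read 'L': p2 → p2
  read 'L': p2 → p2
  read 'R': p2 → p2
  read 'L': p2 → p2
  read 'L': p2 → p2
  read 'L': p2 → p2
  read 'L': p2 → p2
  end p2, accepted

4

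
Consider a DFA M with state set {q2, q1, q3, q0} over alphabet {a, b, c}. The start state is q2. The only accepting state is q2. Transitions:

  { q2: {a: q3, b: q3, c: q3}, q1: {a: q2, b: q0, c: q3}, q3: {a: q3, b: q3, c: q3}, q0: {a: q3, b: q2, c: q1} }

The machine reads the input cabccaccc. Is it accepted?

start at q2
read 'c': q2 → q3
read 'a': q3 → q3
read 'b': q3 → q3
read 'c': q3 → q3
read 'c': q3 → q3
read 'a': q3 → q3
read 'c': q3 → q3
read 'c': q3 → q3
read 'c': q3 → q3
End state q3 is not accepting.

No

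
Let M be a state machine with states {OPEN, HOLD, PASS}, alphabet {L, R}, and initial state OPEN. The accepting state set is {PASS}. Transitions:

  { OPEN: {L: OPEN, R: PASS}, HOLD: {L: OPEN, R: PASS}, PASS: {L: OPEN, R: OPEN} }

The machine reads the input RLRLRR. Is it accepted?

No

OPEN → PASS → OPEN → PASS → OPEN → PASS → OPEN
End state OPEN is not accepting.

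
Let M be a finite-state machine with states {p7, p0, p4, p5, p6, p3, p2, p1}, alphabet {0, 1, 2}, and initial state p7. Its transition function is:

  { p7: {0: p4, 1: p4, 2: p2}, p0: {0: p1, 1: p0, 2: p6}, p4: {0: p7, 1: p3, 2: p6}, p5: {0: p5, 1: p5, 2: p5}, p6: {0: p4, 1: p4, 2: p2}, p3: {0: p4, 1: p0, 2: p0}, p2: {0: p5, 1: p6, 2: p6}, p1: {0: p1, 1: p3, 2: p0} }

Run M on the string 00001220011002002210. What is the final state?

p5

start at p7
read '0': p7 → p4
read '0': p4 → p7
read '0': p7 → p4
read '0': p4 → p7
read '1': p7 → p4
read '2': p4 → p6
read '2': p6 → p2
read '0': p2 → p5
read '0': p5 → p5
read '1': p5 → p5
read '1': p5 → p5
read '0': p5 → p5
read '0': p5 → p5
read '2': p5 → p5
read '0': p5 → p5
read '0': p5 → p5
read '2': p5 → p5
read '2': p5 → p5
read '1': p5 → p5
read '0': p5 → p5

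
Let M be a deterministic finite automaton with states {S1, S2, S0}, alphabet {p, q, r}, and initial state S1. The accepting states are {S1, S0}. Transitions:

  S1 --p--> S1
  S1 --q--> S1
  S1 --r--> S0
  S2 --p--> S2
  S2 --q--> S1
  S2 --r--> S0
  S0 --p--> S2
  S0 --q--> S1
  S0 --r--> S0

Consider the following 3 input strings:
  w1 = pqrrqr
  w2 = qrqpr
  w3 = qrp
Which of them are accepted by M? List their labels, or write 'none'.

w1, w2

w1: Trace: S1 -p-> S1 -q-> S1 -r-> S0 -r-> S0 -q-> S1 -r-> S0  → end S0, accepted
w2: Trace: S1 -q-> S1 -r-> S0 -q-> S1 -p-> S1 -r-> S0  → end S0, accepted
w3: Trace: S1 -q-> S1 -r-> S0 -p-> S2  → end S2, rejected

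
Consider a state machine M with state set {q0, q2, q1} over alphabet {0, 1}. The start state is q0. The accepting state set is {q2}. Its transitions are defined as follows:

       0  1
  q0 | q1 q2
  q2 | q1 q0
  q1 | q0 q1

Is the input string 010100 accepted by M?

No

Trace: q0 -0-> q1 -1-> q1 -0-> q0 -1-> q2 -0-> q1 -0-> q0
End state q0 is not accepting.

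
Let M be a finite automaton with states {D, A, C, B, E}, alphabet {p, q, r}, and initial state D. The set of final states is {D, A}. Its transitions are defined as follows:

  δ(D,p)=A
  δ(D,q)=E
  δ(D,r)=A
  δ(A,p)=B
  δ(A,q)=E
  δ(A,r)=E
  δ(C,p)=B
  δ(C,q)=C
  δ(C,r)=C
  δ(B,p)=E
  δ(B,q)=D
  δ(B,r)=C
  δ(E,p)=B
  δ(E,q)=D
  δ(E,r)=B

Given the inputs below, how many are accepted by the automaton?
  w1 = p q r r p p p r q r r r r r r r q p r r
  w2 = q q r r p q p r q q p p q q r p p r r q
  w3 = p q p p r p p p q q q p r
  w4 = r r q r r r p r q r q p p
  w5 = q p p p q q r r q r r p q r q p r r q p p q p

w1: Trace: D -p-> A -q-> E -r-> B -r-> C -p-> B -p-> E -p-> B -r-> C -q-> C -r-> C -r-> C -r-> C -r-> C -r-> C -r-> C -r-> C -q-> C -p-> B -r-> C -r-> C  → end C, rejected
w2: Trace: D -q-> E -q-> D -r-> A -r-> E -p-> B -q-> D -p-> A -r-> E -q-> D -q-> E -p-> B -p-> E -q-> D -q-> E -r-> B -p-> E -p-> B -r-> C -r-> C -q-> C  → end C, rejected
w3: Trace: D -p-> A -q-> E -p-> B -p-> E -r-> B -p-> E -p-> B -p-> E -q-> D -q-> E -q-> D -p-> A -r-> E  → end E, rejected
w4: Trace: D -r-> A -r-> E -q-> D -r-> A -r-> E -r-> B -p-> E -r-> B -q-> D -r-> A -q-> E -p-> B -p-> E  → end E, rejected
w5: Trace: D -q-> E -p-> B -p-> E -p-> B -q-> D -q-> E -r-> B -r-> C -q-> C -r-> C -r-> C -p-> B -q-> D -r-> A -q-> E -p-> B -r-> C -r-> C -q-> C -p-> B -p-> E -q-> D -p-> A  → end A, accepted

1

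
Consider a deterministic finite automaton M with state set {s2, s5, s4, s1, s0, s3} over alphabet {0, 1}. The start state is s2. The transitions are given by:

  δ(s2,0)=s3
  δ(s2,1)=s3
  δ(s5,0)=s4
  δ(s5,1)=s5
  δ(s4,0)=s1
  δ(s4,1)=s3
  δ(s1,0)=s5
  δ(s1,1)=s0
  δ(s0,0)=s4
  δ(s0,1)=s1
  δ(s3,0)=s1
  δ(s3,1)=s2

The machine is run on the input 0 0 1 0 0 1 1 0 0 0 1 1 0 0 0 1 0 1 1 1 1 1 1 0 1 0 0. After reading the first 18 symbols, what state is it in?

Trace: s2 -0-> s3 -0-> s1 -1-> s0 -0-> s4 -0-> s1 -1-> s0 -1-> s1 -0-> s5 -0-> s4 -0-> s1 -1-> s0 -1-> s1 -0-> s5 -0-> s4 -0-> s1 -1-> s0 -0-> s4 -1-> s3
After 18 symbols: s3.

s3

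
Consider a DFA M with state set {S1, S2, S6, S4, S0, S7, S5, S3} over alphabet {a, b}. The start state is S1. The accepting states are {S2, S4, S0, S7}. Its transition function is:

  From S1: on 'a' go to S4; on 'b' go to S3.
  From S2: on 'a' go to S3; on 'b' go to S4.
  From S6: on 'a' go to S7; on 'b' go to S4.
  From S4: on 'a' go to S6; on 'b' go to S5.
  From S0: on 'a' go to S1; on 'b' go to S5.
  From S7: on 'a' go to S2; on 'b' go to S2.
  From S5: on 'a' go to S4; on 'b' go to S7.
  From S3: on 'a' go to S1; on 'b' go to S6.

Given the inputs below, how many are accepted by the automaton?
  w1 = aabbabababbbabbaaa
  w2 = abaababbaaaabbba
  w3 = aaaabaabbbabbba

2

w1:
  start at S1
  read 'a': S1 → S4
  read 'a': S4 → S6
  read 'b': S6 → S4
  read 'b': S4 → S5
  read 'a': S5 → S4
  read 'b': S4 → S5
  read 'a': S5 → S4
  read 'b': S4 → S5
  read 'a': S5 → S4
  read 'b': S4 → S5
  read 'b': S5 → S7
  read 'b': S7 → S2
  read 'a': S2 → S3
  read 'b': S3 → S6
  read 'b': S6 → S4
  read 'a': S4 → S6
  read 'a': S6 → S7
  read 'a': S7 → S2
  end S2, accepted
w2:
  start at S1
  read 'a': S1 → S4
  read 'b': S4 → S5
  read 'a': S5 → S4
  read 'a': S4 → S6
  read 'b': S6 → S4
  read 'a': S4 → S6
  read 'b': S6 → S4
  read 'b': S4 → S5
  read 'a': S5 → S4
  read 'a': S4 → S6
  read 'a': S6 → S7
  read 'a': S7 → S2
  read 'b': S2 → S4
  read 'b': S4 → S5
  read 'b': S5 → S7
  read 'a': S7 → S2
  end S2, accepted
w3:
  start at S1
  read 'a': S1 → S4
  read 'a': S4 → S6
  read 'a': S6 → S7
  read 'a': S7 → S2
  read 'b': S2 → S4
  read 'a': S4 → S6
  read 'a': S6 → S7
  read 'b': S7 → S2
  read 'b': S2 → S4
  read 'b': S4 → S5
  read 'a': S5 → S4
  read 'b': S4 → S5
  read 'b': S5 → S7
  read 'b': S7 → S2
  read 'a': S2 → S3
  end S3, rejected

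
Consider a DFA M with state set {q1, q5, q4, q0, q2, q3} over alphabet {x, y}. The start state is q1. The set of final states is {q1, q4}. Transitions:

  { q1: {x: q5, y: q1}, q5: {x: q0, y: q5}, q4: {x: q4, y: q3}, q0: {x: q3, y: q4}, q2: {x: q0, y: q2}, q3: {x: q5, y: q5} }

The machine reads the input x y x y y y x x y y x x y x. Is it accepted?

q1 → q5 → q5 → q0 → q4 → q3 → q5 → q0 → q3 → q5 → q5 → q0 → q3 → q5 → q0
End state q0 is not accepting.

No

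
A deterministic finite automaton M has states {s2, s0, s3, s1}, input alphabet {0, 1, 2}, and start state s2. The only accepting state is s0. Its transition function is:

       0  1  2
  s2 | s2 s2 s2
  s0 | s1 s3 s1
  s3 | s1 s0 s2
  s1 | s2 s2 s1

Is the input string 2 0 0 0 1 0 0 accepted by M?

No

start at s2
read '2': s2 → s2
read '0': s2 → s2
read '0': s2 → s2
read '0': s2 → s2
read '1': s2 → s2
read '0': s2 → s2
read '0': s2 → s2
End state s2 is not accepting.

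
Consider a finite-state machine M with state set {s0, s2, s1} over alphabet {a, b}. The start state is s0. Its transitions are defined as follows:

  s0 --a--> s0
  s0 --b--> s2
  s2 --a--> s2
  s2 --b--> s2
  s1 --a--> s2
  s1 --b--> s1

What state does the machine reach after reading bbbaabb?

s2

s0 → s2 → s2 → s2 → s2 → s2 → s2 → s2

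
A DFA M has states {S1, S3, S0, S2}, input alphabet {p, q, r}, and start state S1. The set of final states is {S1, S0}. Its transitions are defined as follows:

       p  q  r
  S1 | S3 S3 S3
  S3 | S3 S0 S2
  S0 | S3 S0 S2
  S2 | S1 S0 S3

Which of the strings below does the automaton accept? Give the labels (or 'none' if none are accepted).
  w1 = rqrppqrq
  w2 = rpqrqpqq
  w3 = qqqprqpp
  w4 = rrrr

w1, w2

w1: Trace: S1 -r-> S3 -q-> S0 -r-> S2 -p-> S1 -p-> S3 -q-> S0 -r-> S2 -q-> S0  → end S0, accepted
w2: Trace: S1 -r-> S3 -p-> S3 -q-> S0 -r-> S2 -q-> S0 -p-> S3 -q-> S0 -q-> S0  → end S0, accepted
w3: Trace: S1 -q-> S3 -q-> S0 -q-> S0 -p-> S3 -r-> S2 -q-> S0 -p-> S3 -p-> S3  → end S3, rejected
w4: Trace: S1 -r-> S3 -r-> S2 -r-> S3 -r-> S2  → end S2, rejected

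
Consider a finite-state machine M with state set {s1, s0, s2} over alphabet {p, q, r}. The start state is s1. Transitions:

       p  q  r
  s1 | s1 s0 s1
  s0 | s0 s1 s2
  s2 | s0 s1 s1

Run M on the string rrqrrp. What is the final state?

s1

s1 → s1 → s1 → s0 → s2 → s1 → s1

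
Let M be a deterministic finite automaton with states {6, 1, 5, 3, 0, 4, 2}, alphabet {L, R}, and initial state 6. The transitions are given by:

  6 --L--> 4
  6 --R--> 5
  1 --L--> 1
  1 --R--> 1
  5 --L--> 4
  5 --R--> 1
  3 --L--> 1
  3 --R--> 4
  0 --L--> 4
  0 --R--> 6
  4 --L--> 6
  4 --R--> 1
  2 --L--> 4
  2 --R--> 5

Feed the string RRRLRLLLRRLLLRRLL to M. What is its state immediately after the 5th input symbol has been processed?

6 → 5 → 1 → 1 → 1 → 1
After 5 symbols: 1.

1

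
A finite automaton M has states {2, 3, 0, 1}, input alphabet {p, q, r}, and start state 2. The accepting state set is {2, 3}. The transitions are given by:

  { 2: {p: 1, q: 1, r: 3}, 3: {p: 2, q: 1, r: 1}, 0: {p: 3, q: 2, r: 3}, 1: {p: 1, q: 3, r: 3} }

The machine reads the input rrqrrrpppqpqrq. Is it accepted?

start at 2
read 'r': 2 → 3
read 'r': 3 → 1
read 'q': 1 → 3
read 'r': 3 → 1
read 'r': 1 → 3
read 'r': 3 → 1
read 'p': 1 → 1
read 'p': 1 → 1
read 'p': 1 → 1
read 'q': 1 → 3
read 'p': 3 → 2
read 'q': 2 → 1
read 'r': 1 → 3
read 'q': 3 → 1
End state 1 is not accepting.

No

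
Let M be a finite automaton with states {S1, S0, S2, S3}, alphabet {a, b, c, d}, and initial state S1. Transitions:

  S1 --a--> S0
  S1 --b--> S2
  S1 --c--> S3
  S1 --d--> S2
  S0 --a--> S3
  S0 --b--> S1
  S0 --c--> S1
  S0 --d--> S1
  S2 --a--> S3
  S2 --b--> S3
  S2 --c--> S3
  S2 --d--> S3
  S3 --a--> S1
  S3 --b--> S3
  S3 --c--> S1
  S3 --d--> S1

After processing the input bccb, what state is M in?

start at S1
read 'b': S1 → S2
read 'c': S2 → S3
read 'c': S3 → S1
read 'b': S1 → S2

S2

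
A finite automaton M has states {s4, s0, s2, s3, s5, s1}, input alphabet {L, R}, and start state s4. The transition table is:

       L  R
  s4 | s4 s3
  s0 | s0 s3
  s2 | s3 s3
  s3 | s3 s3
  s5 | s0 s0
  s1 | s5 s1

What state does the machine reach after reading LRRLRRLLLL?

s3

s4 → s4 → s3 → s3 → s3 → s3 → s3 → s3 → s3 → s3 → s3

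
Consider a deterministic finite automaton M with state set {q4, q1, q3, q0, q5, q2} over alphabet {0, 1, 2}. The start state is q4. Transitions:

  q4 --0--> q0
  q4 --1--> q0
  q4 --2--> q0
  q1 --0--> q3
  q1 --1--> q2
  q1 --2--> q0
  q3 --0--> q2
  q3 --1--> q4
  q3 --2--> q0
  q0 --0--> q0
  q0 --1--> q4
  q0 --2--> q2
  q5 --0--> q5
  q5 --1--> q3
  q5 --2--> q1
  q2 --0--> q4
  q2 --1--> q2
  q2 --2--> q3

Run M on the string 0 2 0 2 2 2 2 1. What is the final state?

start at q4
read '0': q4 → q0
read '2': q0 → q2
read '0': q2 → q4
read '2': q4 → q0
read '2': q0 → q2
read '2': q2 → q3
read '2': q3 → q0
read '1': q0 → q4

q4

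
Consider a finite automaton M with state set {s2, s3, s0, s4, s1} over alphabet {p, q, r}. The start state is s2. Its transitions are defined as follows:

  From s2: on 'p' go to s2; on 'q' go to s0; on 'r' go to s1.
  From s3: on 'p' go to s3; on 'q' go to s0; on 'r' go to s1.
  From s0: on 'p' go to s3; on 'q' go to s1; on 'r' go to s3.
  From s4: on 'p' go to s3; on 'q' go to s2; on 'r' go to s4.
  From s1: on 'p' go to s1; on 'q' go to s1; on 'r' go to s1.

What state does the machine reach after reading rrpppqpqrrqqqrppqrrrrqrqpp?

start at s2
read 'r': s2 → s1
read 'r': s1 → s1
read 'p': s1 → s1
read 'p': s1 → s1
read 'p': s1 → s1
read 'q': s1 → s1
read 'p': s1 → s1
read 'q': s1 → s1
read 'r': s1 → s1
read 'r': s1 → s1
read 'q': s1 → s1
read 'q': s1 → s1
read 'q': s1 → s1
read 'r': s1 → s1
read 'p': s1 → s1
read 'p': s1 → s1
read 'q': s1 → s1
read 'r': s1 → s1
read 'r': s1 → s1
read 'r': s1 → s1
read 'r': s1 → s1
read 'q': s1 → s1
read 'r': s1 → s1
read 'q': s1 → s1
read 'p': s1 → s1
read 'p': s1 → s1

s1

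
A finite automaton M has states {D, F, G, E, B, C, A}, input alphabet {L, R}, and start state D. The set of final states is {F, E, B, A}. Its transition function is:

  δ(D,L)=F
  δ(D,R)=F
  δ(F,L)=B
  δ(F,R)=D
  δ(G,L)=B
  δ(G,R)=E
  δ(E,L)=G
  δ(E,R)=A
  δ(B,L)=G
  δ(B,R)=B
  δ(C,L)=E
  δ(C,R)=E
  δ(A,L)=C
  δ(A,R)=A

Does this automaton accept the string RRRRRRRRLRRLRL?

No

D → F → D → F → D → F → D → F → D → F → D → F → B → B → G
End state G is not accepting.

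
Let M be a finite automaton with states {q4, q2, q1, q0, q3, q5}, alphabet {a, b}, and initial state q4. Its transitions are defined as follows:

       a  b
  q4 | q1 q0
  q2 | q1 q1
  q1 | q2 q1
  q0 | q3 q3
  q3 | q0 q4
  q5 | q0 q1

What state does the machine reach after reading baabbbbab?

q4 → q0 → q3 → q0 → q3 → q4 → q0 → q3 → q0 → q3

q3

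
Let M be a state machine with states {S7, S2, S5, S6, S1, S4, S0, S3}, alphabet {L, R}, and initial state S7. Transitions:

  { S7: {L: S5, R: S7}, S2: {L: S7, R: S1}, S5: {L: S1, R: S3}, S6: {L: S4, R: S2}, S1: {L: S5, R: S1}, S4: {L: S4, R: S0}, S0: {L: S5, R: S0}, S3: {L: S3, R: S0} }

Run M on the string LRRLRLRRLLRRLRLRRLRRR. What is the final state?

Trace: S7 -L-> S5 -R-> S3 -R-> S0 -L-> S5 -R-> S3 -L-> S3 -R-> S0 -R-> S0 -L-> S5 -L-> S1 -R-> S1 -R-> S1 -L-> S5 -R-> S3 -L-> S3 -R-> S0 -R-> S0 -L-> S5 -R-> S3 -R-> S0 -R-> S0

S0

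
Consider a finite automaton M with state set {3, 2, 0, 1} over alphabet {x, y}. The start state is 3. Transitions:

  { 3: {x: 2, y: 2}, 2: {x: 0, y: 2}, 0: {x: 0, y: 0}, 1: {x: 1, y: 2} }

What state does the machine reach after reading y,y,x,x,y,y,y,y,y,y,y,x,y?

Trace: 3 -y-> 2 -y-> 2 -x-> 0 -x-> 0 -y-> 0 -y-> 0 -y-> 0 -y-> 0 -y-> 0 -y-> 0 -y-> 0 -x-> 0 -y-> 0

0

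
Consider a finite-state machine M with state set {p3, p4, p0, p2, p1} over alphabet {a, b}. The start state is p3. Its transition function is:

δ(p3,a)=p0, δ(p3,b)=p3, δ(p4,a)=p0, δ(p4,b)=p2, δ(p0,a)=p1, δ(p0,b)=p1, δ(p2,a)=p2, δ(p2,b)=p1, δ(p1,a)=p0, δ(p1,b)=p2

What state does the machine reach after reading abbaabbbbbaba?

p0

Trace: p3 -a-> p0 -b-> p1 -b-> p2 -a-> p2 -a-> p2 -b-> p1 -b-> p2 -b-> p1 -b-> p2 -b-> p1 -a-> p0 -b-> p1 -a-> p0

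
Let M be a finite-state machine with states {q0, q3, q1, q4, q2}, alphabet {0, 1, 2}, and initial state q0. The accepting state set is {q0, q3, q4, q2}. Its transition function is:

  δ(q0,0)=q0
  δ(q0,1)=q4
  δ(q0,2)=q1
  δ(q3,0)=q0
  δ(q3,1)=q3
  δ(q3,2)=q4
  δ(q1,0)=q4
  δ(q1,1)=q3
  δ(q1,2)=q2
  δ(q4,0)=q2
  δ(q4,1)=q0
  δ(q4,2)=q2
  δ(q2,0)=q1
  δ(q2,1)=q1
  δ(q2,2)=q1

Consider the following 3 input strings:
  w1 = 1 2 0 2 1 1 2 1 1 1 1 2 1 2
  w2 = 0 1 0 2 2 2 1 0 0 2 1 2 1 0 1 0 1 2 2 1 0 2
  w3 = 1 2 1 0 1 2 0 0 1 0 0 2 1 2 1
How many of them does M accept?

2

w1: q0 → q4 → q2 → q1 → q2 → q1 → q3 → q4 → q0 → q4 → q0 → q4 → q2 → q1 → q2  → end q2, accepted
w2: q0 → q0 → q4 → q2 → q1 → q2 → q1 → q3 → q0 → q0 → q1 → q3 → q4 → q0 → q0 → q4 → q2 → q1 → q2 → q1 → q3 → q0 → q1  → end q1, rejected
w3: q0 → q4 → q2 → q1 → q4 → q0 → q1 → q4 → q2 → q1 → q4 → q2 → q1 → q3 → q4 → q0  → end q0, accepted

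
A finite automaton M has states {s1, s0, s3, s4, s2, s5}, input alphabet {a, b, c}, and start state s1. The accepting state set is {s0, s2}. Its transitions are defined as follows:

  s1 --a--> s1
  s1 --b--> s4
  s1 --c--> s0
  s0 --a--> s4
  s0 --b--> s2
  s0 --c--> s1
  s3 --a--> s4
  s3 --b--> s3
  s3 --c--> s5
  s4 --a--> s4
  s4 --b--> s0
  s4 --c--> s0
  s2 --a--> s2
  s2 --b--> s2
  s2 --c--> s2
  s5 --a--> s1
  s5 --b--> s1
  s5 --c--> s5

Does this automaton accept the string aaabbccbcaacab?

Yes

start at s1
read 'a': s1 → s1
read 'a': s1 → s1
read 'a': s1 → s1
read 'b': s1 → s4
read 'b': s4 → s0
read 'c': s0 → s1
read 'c': s1 → s0
read 'b': s0 → s2
read 'c': s2 → s2
read 'a': s2 → s2
read 'a': s2 → s2
read 'c': s2 → s2
read 'a': s2 → s2
read 'b': s2 → s2
End state s2 is accepting.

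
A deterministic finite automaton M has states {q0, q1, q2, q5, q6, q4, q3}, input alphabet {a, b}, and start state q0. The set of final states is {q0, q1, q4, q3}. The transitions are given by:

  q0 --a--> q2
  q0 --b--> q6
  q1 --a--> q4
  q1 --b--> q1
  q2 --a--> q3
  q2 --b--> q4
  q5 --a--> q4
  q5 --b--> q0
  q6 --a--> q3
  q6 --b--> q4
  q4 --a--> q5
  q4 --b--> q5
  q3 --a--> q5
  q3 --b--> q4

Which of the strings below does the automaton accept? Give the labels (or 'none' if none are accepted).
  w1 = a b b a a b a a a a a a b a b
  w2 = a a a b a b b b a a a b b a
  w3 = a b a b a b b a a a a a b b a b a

w1:
  start at q0
  read 'a': q0 → q2
  read 'b': q2 → q4
  read 'b': q4 → q5
  read 'a': q5 → q4
  read 'a': q4 → q5
  read 'b': q5 → q0
  read 'a': q0 → q2
  read 'a': q2 → q3
  read 'a': q3 → q5
  read 'a': q5 → q4
  read 'a': q4 → q5
  read 'a': q5 → q4
  read 'b': q4 → q5
  read 'a': q5 → q4
  read 'b': q4 → q5
  end q5, rejected
w2:
  start at q0
  read 'a': q0 → q2
  read 'a': q2 → q3
  read 'a': q3 → q5
  read 'b': q5 → q0
  read 'a': q0 → q2
  read 'b': q2 → q4
  read 'b': q4 → q5
  read 'b': q5 → q0
  read 'a': q0 → q2
  read 'a': q2 → q3
  read 'a': q3 → q5
  read 'b': q5 → q0
  read 'b': q0 → q6
  read 'a': q6 → q3
  end q3, accepted
w3:
  start at q0
  read 'a': q0 → q2
  read 'b': q2 → q4
  read 'a': q4 → q5
  read 'b': q5 → q0
  read 'a': q0 → q2
  read 'b': q2 → q4
  read 'b': q4 → q5
  read 'a': q5 → q4
  read 'a': q4 → q5
  read 'a': q5 → q4
  read 'a': q4 → q5
  read 'a': q5 → q4
  read 'b': q4 → q5
  read 'b': q5 → q0
  read 'a': q0 → q2
  read 'b': q2 → q4
  read 'a': q4 → q5
  end q5, rejected

w2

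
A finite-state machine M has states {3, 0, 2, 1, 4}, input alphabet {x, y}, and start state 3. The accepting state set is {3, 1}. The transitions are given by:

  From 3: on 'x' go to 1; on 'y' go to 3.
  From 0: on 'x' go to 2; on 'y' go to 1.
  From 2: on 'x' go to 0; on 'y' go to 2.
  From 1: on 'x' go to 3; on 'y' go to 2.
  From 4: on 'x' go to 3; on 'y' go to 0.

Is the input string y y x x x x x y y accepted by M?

start at 3
read 'y': 3 → 3
read 'y': 3 → 3
read 'x': 3 → 1
read 'x': 1 → 3
read 'x': 3 → 1
read 'x': 1 → 3
read 'x': 3 → 1
read 'y': 1 → 2
read 'y': 2 → 2
End state 2 is not accepting.

No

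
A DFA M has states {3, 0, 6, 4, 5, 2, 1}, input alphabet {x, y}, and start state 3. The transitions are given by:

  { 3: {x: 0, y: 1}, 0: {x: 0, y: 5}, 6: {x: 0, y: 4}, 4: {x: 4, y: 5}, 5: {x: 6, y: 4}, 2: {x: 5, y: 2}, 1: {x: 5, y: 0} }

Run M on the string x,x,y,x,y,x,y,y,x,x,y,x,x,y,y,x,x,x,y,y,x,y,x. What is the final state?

6

start at 3
read 'x': 3 → 0
read 'x': 0 → 0
read 'y': 0 → 5
read 'x': 5 → 6
read 'y': 6 → 4
read 'x': 4 → 4
read 'y': 4 → 5
read 'y': 5 → 4
read 'x': 4 → 4
read 'x': 4 → 4
read 'y': 4 → 5
read 'x': 5 → 6
read 'x': 6 → 0
read 'y': 0 → 5
read 'y': 5 → 4
read 'x': 4 → 4
read 'x': 4 → 4
read 'x': 4 → 4
read 'y': 4 → 5
read 'y': 5 → 4
read 'x': 4 → 4
read 'y': 4 → 5
read 'x': 5 → 6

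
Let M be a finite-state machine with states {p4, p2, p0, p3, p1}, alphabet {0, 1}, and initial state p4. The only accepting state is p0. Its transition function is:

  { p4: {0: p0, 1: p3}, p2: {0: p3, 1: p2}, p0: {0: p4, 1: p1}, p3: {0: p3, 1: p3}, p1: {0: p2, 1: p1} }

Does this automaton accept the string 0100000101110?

No

Trace: p4 -0-> p0 -1-> p1 -0-> p2 -0-> p3 -0-> p3 -0-> p3 -0-> p3 -1-> p3 -0-> p3 -1-> p3 -1-> p3 -1-> p3 -0-> p3
End state p3 is not accepting.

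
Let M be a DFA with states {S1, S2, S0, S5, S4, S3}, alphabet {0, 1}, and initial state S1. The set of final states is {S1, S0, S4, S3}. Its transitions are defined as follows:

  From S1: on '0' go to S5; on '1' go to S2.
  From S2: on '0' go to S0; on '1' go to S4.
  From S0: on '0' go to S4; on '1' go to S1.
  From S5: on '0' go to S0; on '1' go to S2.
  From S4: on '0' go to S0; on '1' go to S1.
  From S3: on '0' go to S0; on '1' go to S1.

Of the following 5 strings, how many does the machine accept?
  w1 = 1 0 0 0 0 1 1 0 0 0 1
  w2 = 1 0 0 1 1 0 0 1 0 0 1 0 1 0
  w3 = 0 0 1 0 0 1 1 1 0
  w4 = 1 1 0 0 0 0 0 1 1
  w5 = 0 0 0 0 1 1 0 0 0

w1:
  start at S1
  read '1': S1 → S2
  read '0': S2 → S0
  read '0': S0 → S4
  read '0': S4 → S0
  read '0': S0 → S4
  read '1': S4 → S1
  read '1': S1 → S2
  read '0': S2 → S0
  read '0': S0 → S4
  read '0': S4 → S0
  read '1': S0 → S1
  end S1, accepted
w2:
  start at S1
  read '1': S1 → S2
  read '0': S2 → S0
  read '0': S0 → S4
  read '1': S4 → S1
  read '1': S1 → S2
  read '0': S2 → S0
  read '0': S0 → S4
  read '1': S4 → S1
  read '0': S1 → S5
  read '0': S5 → S0
  read '1': S0 → S1
  read '0': S1 → S5
  read '1': S5 → S2
  read '0': S2 → S0
  end S0, accepted
w3:
  start at S1
  read '0': S1 → S5
  read '0': S5 → S0
  read '1': S0 → S1
  read '0': S1 → S5
  read '0': S5 → S0
  read '1': S0 → S1
  read '1': S1 → S2
  read '1': S2 → S4
  read '0': S4 → S0
  end S0, accepted
w4:
  start at S1
  read '1': S1 → S2
  read '1': S2 → S4
  read '0': S4 → S0
  read '0': S0 → S4
  read '0': S4 → S0
  read '0': S0 → S4
  read '0': S4 → S0
  read '1': S0 → S1
  read '1': S1 → S2
  end S2, rejected
w5:
  start at S1
  read '0': S1 → S5
  read '0': S5 → S0
  read '0': S0 → S4
  read '0': S4 → S0
  read '1': S0 → S1
  read '1': S1 → S2
  read '0': S2 → S0
  read '0': S0 → S4
  read '0': S4 → S0
  end S0, accepted

4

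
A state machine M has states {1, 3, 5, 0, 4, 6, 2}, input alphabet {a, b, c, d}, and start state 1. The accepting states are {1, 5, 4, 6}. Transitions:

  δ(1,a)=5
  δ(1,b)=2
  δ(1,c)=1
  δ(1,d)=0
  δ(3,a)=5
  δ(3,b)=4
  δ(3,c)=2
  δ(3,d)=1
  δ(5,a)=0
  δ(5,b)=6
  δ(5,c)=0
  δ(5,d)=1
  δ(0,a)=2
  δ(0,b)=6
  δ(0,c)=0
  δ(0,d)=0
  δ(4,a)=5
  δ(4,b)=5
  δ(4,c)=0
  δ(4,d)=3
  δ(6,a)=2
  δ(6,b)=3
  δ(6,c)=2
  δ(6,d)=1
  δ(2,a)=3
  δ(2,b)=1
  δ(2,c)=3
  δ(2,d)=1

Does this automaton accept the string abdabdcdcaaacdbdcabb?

No

start at 1
read 'a': 1 → 5
read 'b': 5 → 6
read 'd': 6 → 1
read 'a': 1 → 5
read 'b': 5 → 6
read 'd': 6 → 1
read 'c': 1 → 1
read 'd': 1 → 0
read 'c': 0 → 0
read 'a': 0 → 2
read 'a': 2 → 3
read 'a': 3 → 5
read 'c': 5 → 0
read 'd': 0 → 0
read 'b': 0 → 6
read 'd': 6 → 1
read 'c': 1 → 1
read 'a': 1 → 5
read 'b': 5 → 6
read 'b': 6 → 3
End state 3 is not accepting.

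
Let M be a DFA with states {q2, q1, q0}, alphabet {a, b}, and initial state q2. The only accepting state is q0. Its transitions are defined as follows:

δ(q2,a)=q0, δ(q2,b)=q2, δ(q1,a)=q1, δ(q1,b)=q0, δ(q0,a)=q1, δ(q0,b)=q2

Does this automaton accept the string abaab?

Yes

start at q2
read 'a': q2 → q0
read 'b': q0 → q2
read 'a': q2 → q0
read 'a': q0 → q1
read 'b': q1 → q0
End state q0 is accepting.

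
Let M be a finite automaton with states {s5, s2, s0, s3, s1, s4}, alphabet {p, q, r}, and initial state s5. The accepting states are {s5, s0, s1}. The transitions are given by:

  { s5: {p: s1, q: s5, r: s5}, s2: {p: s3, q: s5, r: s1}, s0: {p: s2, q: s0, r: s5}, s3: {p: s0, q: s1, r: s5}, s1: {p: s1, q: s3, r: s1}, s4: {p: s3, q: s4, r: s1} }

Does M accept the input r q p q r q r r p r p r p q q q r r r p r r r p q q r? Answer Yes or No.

start at s5
read 'r': s5 → s5
read 'q': s5 → s5
read 'p': s5 → s1
read 'q': s1 → s3
read 'r': s3 → s5
read 'q': s5 → s5
read 'r': s5 → s5
read 'r': s5 → s5
read 'p': s5 → s1
read 'r': s1 → s1
read 'p': s1 → s1
read 'r': s1 → s1
read 'p': s1 → s1
read 'q': s1 → s3
read 'q': s3 → s1
read 'q': s1 → s3
read 'r': s3 → s5
read 'r': s5 → s5
read 'r': s5 → s5
read 'p': s5 → s1
read 'r': s1 → s1
read 'r': s1 → s1
read 'r': s1 → s1
read 'p': s1 → s1
read 'q': s1 → s3
read 'q': s3 → s1
read 'r': s1 → s1
End state s1 is accepting.

Yes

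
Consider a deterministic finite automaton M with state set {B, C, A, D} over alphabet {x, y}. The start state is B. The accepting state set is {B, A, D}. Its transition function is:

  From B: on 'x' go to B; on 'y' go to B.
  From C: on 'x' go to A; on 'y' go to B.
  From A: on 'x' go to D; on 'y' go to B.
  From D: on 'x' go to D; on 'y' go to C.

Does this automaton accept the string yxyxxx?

Yes

start at B
read 'y': B → B
read 'x': B → B
read 'y': B → B
read 'x': B → B
read 'x': B → B
read 'x': B → B
End state B is accepting.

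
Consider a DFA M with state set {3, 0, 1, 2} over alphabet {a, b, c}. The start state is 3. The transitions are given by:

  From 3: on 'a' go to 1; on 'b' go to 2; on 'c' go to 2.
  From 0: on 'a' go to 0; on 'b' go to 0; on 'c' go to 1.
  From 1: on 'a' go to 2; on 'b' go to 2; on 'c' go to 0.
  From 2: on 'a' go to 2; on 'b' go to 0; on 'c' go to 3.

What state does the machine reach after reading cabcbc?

3

3 → 2 → 2 → 0 → 1 → 2 → 3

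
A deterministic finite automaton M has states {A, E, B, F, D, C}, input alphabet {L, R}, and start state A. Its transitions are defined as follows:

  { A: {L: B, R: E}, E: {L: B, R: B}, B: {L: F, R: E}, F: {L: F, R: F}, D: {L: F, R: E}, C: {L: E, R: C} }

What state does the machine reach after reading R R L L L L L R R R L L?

F

A → E → B → F → F → F → F → F → F → F → F → F → F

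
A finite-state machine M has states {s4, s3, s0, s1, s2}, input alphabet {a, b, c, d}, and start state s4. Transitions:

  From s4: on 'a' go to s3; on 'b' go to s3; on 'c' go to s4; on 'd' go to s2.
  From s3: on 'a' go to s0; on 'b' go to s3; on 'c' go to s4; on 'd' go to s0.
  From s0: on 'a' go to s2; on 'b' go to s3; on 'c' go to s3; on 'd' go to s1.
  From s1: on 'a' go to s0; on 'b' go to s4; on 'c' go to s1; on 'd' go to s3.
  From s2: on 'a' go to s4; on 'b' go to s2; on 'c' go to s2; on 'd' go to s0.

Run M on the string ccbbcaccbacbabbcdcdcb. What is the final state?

Trace: s4 -c-> s4 -c-> s4 -b-> s3 -b-> s3 -c-> s4 -a-> s3 -c-> s4 -c-> s4 -b-> s3 -a-> s0 -c-> s3 -b-> s3 -a-> s0 -b-> s3 -b-> s3 -c-> s4 -d-> s2 -c-> s2 -d-> s0 -c-> s3 -b-> s3

s3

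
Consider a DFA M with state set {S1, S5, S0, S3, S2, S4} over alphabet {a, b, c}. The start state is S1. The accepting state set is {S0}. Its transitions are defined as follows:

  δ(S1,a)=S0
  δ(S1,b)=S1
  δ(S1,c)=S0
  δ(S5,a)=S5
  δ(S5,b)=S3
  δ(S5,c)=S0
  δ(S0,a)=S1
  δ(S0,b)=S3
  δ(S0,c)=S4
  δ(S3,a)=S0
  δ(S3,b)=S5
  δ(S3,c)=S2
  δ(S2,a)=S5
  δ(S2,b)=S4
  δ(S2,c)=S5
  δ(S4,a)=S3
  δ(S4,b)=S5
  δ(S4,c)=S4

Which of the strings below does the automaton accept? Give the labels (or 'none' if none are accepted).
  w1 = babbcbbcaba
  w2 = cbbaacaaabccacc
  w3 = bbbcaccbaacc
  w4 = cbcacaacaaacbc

w1: S1 → S1 → S0 → S3 → S5 → S0 → S3 → S5 → S0 → S1 → S1 → S0  → end S0, accepted
w2: S1 → S0 → S3 → S5 → S5 → S5 → S0 → S1 → S0 → S1 → S1 → S0 → S4 → S3 → S2 → S5  → end S5, rejected
w3: S1 → S1 → S1 → S1 → S0 → S1 → S0 → S4 → S5 → S5 → S5 → S0 → S4  → end S4, rejected
w4: S1 → S0 → S3 → S2 → S5 → S0 → S1 → S0 → S4 → S3 → S0 → S1 → S0 → S3 → S2  → end S2, rejected

w1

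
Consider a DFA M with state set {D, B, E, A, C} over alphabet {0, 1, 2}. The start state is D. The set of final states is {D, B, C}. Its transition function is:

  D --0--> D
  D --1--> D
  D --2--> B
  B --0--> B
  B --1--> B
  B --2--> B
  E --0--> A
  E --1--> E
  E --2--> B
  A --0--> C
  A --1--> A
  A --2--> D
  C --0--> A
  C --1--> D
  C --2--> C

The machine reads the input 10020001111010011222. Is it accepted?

Yes

Trace: D -1-> D -0-> D -0-> D -2-> B -0-> B -0-> B -0-> B -1-> B -1-> B -1-> B -1-> B -0-> B -1-> B -0-> B -0-> B -1-> B -1-> B -2-> B -2-> B -2-> B
End state B is accepting.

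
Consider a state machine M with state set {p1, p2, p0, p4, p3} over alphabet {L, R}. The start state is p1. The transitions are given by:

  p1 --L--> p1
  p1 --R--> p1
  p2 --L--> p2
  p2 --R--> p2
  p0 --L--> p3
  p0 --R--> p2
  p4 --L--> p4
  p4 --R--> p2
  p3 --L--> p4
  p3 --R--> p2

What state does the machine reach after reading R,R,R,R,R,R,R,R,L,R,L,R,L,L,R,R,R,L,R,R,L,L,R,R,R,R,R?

Trace: p1 -R-> p1 -R-> p1 -R-> p1 -R-> p1 -R-> p1 -R-> p1 -R-> p1 -R-> p1 -L-> p1 -R-> p1 -L-> p1 -R-> p1 -L-> p1 -L-> p1 -R-> p1 -R-> p1 -R-> p1 -L-> p1 -R-> p1 -R-> p1 -L-> p1 -L-> p1 -R-> p1 -R-> p1 -R-> p1 -R-> p1 -R-> p1

p1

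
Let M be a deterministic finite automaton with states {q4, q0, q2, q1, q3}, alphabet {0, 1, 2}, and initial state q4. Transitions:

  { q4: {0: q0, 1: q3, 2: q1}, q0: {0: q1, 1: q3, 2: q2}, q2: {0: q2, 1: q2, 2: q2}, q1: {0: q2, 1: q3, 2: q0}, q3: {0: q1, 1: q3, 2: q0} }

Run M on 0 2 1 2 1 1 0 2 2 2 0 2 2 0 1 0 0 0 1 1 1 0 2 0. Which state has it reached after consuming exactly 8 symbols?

q2

Trace: q4 -0-> q0 -2-> q2 -1-> q2 -2-> q2 -1-> q2 -1-> q2 -0-> q2 -2-> q2
After 8 symbols: q2.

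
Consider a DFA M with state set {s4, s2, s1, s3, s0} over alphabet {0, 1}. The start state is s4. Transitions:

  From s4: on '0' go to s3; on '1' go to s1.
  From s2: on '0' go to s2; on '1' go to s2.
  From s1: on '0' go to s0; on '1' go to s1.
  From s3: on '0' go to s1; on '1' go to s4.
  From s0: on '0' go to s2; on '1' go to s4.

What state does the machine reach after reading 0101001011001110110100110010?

Trace: s4 -0-> s3 -1-> s4 -0-> s3 -1-> s4 -0-> s3 -0-> s1 -1-> s1 -0-> s0 -1-> s4 -1-> s1 -0-> s0 -0-> s2 -1-> s2 -1-> s2 -1-> s2 -0-> s2 -1-> s2 -1-> s2 -0-> s2 -1-> s2 -0-> s2 -0-> s2 -1-> s2 -1-> s2 -0-> s2 -0-> s2 -1-> s2 -0-> s2

s2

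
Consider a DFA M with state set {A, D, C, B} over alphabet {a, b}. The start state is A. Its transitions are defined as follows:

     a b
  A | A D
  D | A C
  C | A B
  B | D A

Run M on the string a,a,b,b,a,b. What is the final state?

start at A
read 'a': A → A
read 'a': A → A
read 'b': A → D
read 'b': D → C
read 'a': C → A
read 'b': A → D

D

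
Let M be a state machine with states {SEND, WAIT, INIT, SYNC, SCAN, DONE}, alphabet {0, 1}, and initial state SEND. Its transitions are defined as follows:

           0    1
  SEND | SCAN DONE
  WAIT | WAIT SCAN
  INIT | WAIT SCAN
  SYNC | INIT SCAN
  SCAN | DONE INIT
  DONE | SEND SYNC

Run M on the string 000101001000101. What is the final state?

SYNC

Trace: SEND -0-> SCAN -0-> DONE -0-> SEND -1-> DONE -0-> SEND -1-> DONE -0-> SEND -0-> SCAN -1-> INIT -0-> WAIT -0-> WAIT -0-> WAIT -1-> SCAN -0-> DONE -1-> SYNC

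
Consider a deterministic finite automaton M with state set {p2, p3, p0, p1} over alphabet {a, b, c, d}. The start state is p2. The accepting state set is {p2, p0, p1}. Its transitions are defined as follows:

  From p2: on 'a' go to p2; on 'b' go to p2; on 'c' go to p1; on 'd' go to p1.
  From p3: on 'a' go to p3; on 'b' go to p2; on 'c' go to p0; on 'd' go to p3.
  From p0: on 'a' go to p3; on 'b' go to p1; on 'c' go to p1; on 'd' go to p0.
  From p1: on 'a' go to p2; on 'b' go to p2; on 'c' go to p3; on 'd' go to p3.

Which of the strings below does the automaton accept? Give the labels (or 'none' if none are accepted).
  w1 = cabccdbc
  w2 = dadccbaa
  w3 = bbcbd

w1, w2, w3

w1:
  start at p2
  read 'c': p2 → p1
  read 'a': p1 → p2
  read 'b': p2 → p2
  read 'c': p2 → p1
  read 'c': p1 → p3
  read 'd': p3 → p3
  read 'b': p3 → p2
  read 'c': p2 → p1
  end p1, accepted
w2:
  start at p2
  read 'd': p2 → p1
  read 'a': p1 → p2
  read 'd': p2 → p1
  read 'c': p1 → p3
  read 'c': p3 → p0
  read 'b': p0 → p1
  read 'a': p1 → p2
  read 'a': p2 → p2
  end p2, accepted
w3:
  start at p2
  read 'b': p2 → p2
  read 'b': p2 → p2
  read 'c': p2 → p1
  read 'b': p1 → p2
  read 'd': p2 → p1
  end p1, accepted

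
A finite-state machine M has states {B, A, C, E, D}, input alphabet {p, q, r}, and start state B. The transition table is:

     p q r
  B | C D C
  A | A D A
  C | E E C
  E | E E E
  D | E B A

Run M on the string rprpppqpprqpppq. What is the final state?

E

Trace: B -r-> C -p-> E -r-> E -p-> E -p-> E -p-> E -q-> E -p-> E -p-> E -r-> E -q-> E -p-> E -p-> E -p-> E -q-> E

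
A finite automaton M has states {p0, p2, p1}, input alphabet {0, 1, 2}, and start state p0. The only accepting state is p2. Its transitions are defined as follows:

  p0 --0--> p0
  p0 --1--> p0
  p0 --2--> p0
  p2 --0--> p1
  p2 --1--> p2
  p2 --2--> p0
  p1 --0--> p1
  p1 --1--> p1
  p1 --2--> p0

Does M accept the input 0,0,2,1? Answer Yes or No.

Trace: p0 -0-> p0 -0-> p0 -2-> p0 -1-> p0
End state p0 is not accepting.

No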